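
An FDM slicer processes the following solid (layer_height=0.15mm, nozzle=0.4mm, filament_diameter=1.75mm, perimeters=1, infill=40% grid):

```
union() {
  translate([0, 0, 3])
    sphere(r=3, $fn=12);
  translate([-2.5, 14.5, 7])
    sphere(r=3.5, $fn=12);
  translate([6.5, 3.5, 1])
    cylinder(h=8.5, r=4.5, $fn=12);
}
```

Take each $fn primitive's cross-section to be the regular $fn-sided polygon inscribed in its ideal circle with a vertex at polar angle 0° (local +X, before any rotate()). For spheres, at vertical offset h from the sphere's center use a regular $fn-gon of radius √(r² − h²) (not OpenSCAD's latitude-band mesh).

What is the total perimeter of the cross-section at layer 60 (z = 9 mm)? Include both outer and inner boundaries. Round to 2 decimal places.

45.79 mm

At z = 9 mm: the sphere is not intersected at this z (|z−center|=6.000 > r=3); the r=3.5 sphere at (-2.5, 14.5) slices to a regular 12-gon of circumradius 2.872 (√(r²−h²) with h=2 from center) (perimeter = 2·12·2.872·sin(180°/12) = 17.84 mm); the r=4.5 cylinder at (6.5, 3.5) contributes a regular 12-gon of circumradius 4.5 (perimeter = 2·12·4.500·sin(180°/12) = 27.95 mm); Merging all regions: the 2 present regions are separate (no shared area or edge), so areas and boundary lengths simply add and each stays a separate island — boundary = 45.79 mm. Overall, the cross-section has 2 separate islands. Total boundary length (outer) = 45.79 mm.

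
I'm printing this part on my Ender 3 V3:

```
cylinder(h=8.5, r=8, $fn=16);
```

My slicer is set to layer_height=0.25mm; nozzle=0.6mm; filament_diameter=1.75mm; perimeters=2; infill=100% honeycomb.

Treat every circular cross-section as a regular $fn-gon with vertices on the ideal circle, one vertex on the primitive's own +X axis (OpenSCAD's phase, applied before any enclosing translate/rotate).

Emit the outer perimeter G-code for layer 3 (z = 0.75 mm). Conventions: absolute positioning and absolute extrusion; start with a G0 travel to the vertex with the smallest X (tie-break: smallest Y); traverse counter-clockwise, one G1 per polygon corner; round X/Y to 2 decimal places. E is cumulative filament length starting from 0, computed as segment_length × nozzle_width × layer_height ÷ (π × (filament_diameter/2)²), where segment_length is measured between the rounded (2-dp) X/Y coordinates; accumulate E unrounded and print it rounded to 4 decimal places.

G0 X-8.00 Y0.00 Z0.75
G1 X-7.39 Y-3.06 E0.1946
G1 X-5.66 Y-5.66 E0.3893
G1 X-3.06 Y-7.39 E0.5841
G1 X0.00 Y-8.00 E0.7787
G1 X3.06 Y-7.39 E0.9733
G1 X5.66 Y-5.66 E1.1680
G1 X7.39 Y-3.06 E1.3628
G1 X8.00 Y0.00 E1.5574
G1 X7.39 Y3.06 E1.7520
G1 X5.66 Y5.66 E1.9467
G1 X3.06 Y7.39 E2.1415
G1 X0.00 Y8.00 E2.3360
G1 X-3.06 Y7.39 E2.5306
G1 X-5.66 Y5.66 E2.7254
G1 X-7.39 Y3.06 E2.9201
G1 X-8.00 Y0.00 E3.1147

At z = 0.75 mm: the r=8 cylinder gives a regular 16-gon of circumradius 8 (constant along its height). The outline is a single polygon with 16 vertices. Extrusion per mm of travel: 0.6 × 0.25 / (π × 0.875²) = 0.062363. Accumulating E over each segment gives final E = 3.1147.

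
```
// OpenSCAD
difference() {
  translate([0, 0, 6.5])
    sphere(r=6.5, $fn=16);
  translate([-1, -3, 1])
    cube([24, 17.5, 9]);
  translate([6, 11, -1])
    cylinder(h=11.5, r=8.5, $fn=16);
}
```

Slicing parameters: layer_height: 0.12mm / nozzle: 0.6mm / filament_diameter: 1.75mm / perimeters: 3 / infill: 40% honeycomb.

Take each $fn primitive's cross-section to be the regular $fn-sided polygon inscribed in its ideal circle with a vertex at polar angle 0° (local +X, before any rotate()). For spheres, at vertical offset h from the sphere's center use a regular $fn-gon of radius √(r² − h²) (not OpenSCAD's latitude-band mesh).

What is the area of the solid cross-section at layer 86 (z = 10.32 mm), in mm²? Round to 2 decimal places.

At z = 10.32 mm: the sphere: section is a regular 16-gon, circumradius = √(r²−h²) = √(6.5²−3.82²) = 5.259 (area = (16/2)·5.259²·sin(360°/16) = 84.67 mm²); the cube at (-1, -3) does not reach this height (z outside [1, 10]); the r=8.5 cylinder at (6, 11) contributes a regular 16-gon of circumradius 8.5 (area = (16/2)·8.500²·sin(360°/16) = 221.19 mm²); Taking the first minus the rest: starting from the r=6.5 sphere (84.67 mm²), the r=8.5 cylinder at (6, 11) partially overlaps it — only the 3.62 mm² overlap (of its 221.19 mm²) is removed, clipping the outline — area = 81.06 mm². Overall, the cross-section is a single solid region. Net area = 81.06 mm².

81.06 mm²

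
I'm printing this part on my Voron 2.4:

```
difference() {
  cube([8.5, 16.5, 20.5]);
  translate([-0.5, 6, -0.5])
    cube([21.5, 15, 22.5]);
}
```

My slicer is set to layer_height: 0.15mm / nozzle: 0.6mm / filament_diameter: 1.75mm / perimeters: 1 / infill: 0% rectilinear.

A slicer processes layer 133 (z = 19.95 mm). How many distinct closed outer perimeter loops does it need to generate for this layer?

At z = 19.95 mm: the cube (footprint 8.5×16.5) is included at this height; the cube at (-0.5, 6) is present — its section is the full 21.5×15 rectangle; After the difference (first − rest): starting from the 8.5×16.5 cube, the 21.5×15 cube at (-0.5, 6) partially overlaps it — only the 89.25 mm² overlap (of its 322.50 mm²) is removed, clipping the outline — 1 connected region. The result has 1 disconnected region.

1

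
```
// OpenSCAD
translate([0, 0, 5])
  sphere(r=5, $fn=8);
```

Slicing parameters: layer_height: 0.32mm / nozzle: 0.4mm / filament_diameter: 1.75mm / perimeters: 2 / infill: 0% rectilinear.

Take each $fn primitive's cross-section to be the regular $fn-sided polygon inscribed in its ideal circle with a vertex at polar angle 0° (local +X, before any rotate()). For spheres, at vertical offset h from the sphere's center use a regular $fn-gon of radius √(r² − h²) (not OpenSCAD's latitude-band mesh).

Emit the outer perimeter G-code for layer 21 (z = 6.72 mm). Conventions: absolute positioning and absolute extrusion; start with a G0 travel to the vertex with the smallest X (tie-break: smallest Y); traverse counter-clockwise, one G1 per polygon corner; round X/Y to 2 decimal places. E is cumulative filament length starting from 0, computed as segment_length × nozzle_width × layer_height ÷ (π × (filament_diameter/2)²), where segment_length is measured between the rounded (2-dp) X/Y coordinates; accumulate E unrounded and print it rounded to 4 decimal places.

At z = 6.72 mm: the sphere: section is a regular 8-gon, circumradius = √(r²−h²) = √(5²−1.72²) = 4.695. The outline is a single polygon with 8 vertices. Extrusion per mm of travel: 0.4 × 0.32 / (π × 0.875²) = 0.053216. Accumulating E over each segment gives final E = 1.5290.

G0 X-4.69 Y0.00 Z6.72
G1 X-3.32 Y-3.32 E0.1911
G1 X0.00 Y-4.69 E0.3823
G1 X3.32 Y-3.32 E0.5734
G1 X4.69 Y0.00 E0.7645
G1 X3.32 Y3.32 E0.9556
G1 X0.00 Y4.69 E1.1468
G1 X-3.32 Y3.32 E1.3379
G1 X-4.69 Y0.00 E1.5290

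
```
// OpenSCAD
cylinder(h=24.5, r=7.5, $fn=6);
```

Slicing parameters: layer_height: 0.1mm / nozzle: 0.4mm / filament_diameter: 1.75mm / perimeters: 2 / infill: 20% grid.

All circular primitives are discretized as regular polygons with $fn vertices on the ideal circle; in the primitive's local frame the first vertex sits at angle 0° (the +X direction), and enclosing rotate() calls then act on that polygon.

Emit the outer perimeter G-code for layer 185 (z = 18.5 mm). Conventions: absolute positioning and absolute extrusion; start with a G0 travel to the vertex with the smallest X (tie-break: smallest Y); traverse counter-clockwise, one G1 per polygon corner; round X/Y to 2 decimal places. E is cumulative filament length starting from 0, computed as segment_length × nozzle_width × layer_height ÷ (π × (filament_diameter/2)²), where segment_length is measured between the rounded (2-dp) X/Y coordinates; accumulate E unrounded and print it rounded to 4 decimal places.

G0 X-7.50 Y0.00 Z18.50
G1 X-3.75 Y-6.50 E0.1248
G1 X3.75 Y-6.50 E0.2495
G1 X7.50 Y0.00 E0.3743
G1 X3.75 Y6.50 E0.4991
G1 X-3.75 Y6.50 E0.6238
G1 X-7.50 Y0.00 E0.7486

At z = 18.5 mm: the cylinder: section is a regular 6-gon, circumradius r=7.5. The outline is a single polygon with 6 vertices. Extrusion per mm of travel: 0.4 × 0.1 / (π × 0.875²) = 0.016630. Accumulating E over each segment gives final E = 0.7486.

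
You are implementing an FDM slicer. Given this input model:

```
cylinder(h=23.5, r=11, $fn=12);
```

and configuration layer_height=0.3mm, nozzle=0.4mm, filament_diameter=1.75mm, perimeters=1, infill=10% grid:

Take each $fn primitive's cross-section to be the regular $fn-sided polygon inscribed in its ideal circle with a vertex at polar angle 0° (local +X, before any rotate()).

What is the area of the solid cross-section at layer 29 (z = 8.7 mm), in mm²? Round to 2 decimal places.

At z = 8.7 mm: the r=11 cylinder contributes a regular 12-gon of circumradius 11 (area = (12/2)·11.000²·sin(360°/12) = 363.00 mm²). Overall, the cross-section is a single solid region. Net area = 363.00 mm².

363.00 mm²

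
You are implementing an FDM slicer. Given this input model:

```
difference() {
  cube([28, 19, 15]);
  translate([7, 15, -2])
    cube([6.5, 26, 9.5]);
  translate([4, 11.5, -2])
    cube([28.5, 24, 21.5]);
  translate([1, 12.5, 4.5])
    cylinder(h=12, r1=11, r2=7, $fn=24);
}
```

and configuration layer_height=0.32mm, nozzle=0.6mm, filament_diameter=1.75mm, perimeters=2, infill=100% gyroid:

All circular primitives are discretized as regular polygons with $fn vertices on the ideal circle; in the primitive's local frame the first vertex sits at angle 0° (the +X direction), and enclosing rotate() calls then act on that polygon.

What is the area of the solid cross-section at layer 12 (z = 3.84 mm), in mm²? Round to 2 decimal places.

At z = 3.84 mm: the cube (footprint 28×19) is included at this height (area 532.00 mm²); the 6.5×26 cube at (7, 15) contributes its full rectangle (area 169.00 mm²); the cube at (4, 11.5) is present — its section is the full 28.5×24 rectangle (area 684.00 mm²); the cone at (1, 12.5) does not reach this height (z outside [4.5, 16.5]); Subtracting the remaining from the first: starting from the 28×19 cube (532.00 mm²), the 6.5×26 cube at (7, 15) partially overlaps it — only the 26.00 mm² overlap (of its 169.00 mm²) is removed, clipping the outline; the 28.5×24 cube at (4, 11.5) partially overlaps it — only the 154.00 mm² overlap (of its 684.00 mm²) is removed, clipping the outline — area = 352.00 mm². Overall, the cross-section is a single solid region. Net area = 352.00 mm².

352.00 mm²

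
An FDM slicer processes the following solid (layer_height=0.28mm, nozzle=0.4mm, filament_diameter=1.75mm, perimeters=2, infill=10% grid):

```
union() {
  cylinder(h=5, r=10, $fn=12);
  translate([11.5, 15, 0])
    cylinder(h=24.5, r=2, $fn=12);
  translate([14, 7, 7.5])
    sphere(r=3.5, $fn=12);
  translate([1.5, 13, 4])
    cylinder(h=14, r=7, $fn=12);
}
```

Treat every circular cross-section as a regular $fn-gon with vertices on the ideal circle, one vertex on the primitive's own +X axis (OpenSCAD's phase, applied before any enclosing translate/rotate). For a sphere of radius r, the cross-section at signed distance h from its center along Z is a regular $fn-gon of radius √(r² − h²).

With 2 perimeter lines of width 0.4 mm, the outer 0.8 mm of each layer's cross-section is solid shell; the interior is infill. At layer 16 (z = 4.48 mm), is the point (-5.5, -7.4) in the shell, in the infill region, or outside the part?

At z = 4.48 mm: the r=10 cylinder gives a regular 12-gon of circumradius 10 (constant along its height); the r=2 cylinder at (11.5, 15) gives a regular 12-gon of circumradius 2 (constant along its height); the sphere at (14, 7): section is a regular 12-gon, circumradius = √(r²−h²) = √(3.5²−3.02²) = 1.769; the r=7 cylinder at (1.5, 13) contributes a regular 12-gon of circumradius 7; Combining (union): the regions partially overlap (shared area 24.09 mm²), so overlapping operands fuse into one piece — 3 connected regions. Overall, the cross-section has 3 separate islands. The nearest boundary edge runs (-5.00, -8.66)→(-8.66, -5.00); distance from the point to it = 0.54 mm. (Shell/infill is judged within the island containing the point — the largest one.) The point is inside the cross-section, 0.54 mm from the nearest boundary — within the 0.8 mm shell band (2 × 0.4).

shell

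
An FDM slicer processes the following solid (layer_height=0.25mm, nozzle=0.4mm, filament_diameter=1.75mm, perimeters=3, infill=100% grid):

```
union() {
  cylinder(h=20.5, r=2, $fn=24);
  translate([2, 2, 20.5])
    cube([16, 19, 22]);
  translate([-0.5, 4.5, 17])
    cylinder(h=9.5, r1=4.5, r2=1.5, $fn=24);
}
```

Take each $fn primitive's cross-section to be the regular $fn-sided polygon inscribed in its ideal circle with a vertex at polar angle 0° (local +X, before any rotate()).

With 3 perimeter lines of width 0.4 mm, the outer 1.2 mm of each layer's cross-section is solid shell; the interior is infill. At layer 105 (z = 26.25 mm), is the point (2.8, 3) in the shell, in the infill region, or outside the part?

shell

At z = 26.25 mm: the cylinder is not intersected at this z (z outside [0, 20.5]); the cube at (2, 2) (footprint 16×19) is included at this height; the cone at (-0.5, 4.5) (r1=4.5→r2=1.5) has section circumradius 1.579 here — a regular 24-gon; Merging all regions: the 2 present regions are separate (no shared area or edge), so areas and boundary lengths simply add and each stays a separate island — 2 connected regions. Overall, the cross-section has 2 separate islands. The nearest boundary edge runs (2.00, 2.00)→(2.00, 21.00); distance from the point to it = 0.80 mm. (Shell/infill is judged within the island containing the point — the largest one.) The point is inside the cross-section, 0.80 mm from the nearest boundary — within the 1.2 mm shell band (3 × 0.4).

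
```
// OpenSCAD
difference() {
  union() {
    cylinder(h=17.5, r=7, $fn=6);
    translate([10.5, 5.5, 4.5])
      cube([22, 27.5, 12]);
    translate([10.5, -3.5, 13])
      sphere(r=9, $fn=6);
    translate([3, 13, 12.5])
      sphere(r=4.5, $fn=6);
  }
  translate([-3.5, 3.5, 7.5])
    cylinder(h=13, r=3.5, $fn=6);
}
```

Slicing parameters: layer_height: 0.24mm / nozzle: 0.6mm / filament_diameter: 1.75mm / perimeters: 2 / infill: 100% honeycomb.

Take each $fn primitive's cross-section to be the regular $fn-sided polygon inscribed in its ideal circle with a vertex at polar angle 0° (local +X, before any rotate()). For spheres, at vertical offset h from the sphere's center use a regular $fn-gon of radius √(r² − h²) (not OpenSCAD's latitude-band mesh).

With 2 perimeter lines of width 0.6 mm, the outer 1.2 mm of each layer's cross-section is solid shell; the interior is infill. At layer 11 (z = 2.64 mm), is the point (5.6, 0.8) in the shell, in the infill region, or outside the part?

shell

At z = 2.64 mm: the r=7 cylinder gives a regular 6-gon of circumradius 7 (constant along its height); the cube at (10.5, 5.5) is not intersected at this z (z outside [4.5, 16.5]); the sphere at (10.5, -3.5) is not intersected at this z (|z−center|=10.360 > r=9); the sphere at (3, 13) is absent (|z−center|=9.860 > r=4.5); Merging all regions: only the r=7 cylinder is present, so the union is just that shape — 1 connected region; the cylinder at (-3.5, 3.5) does not reach this height (z outside [7.5, 20.5]); Subtracting the remaining from the first: none of the subtracted shapes is present at this height, so the result so far is unchanged — 1 connected region. Overall, the cross-section is a single solid region. The nearest boundary edge runs (7.00, 0.00)→(3.50, 6.06); distance from the point to it = 0.81 mm. The point is inside the cross-section, 0.81 mm from the nearest boundary — within the 1.2 mm shell band (2 × 0.6).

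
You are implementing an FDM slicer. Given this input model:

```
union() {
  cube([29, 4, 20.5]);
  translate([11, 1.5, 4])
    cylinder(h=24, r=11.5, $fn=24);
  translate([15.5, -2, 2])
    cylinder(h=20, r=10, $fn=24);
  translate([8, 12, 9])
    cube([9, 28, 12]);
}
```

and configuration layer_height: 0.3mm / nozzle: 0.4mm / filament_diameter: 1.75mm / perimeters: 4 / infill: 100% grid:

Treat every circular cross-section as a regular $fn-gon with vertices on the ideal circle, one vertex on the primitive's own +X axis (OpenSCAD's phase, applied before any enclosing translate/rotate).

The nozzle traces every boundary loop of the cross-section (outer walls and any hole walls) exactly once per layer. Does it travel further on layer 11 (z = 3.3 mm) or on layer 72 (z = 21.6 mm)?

layer 11 (z = 3.3 mm)

Layer 11 (z = 3.3): the cube is present — its section is the full 29×4 rectangle (perimeter 66.00 mm); the cylinder at (11, 1.5) is not intersected at this z (z outside [4, 28]); the r=10 cylinder at (15.5, -2) contributes a regular 24-gon of circumradius 10 (perimeter = 2·24·10.000·sin(180°/24) = 62.65 mm); the cube at (8, 12) is absent (z outside [9, 21]); Taking the union: the regions partially overlap (shared area 72.14 mm²), so the edge portions inside another operand are dropped and the merged outline is re-measured after clipping — boundary = 84.46 mm. So its perimeter = 84.46 mm. Layer 72 (z = 21.6): the cube is absent (z outside [0, 20.5]); the cylinder at (11, 1.5): section is a regular 24-gon, circumradius r=11.5 (perimeter = 2·24·11.500·sin(180°/24) = 72.05 mm); the r=10 cylinder at (15.5, -2) gives a regular 24-gon of circumradius 10 (constant along its height) (perimeter = 2·24·10.000·sin(180°/24) = 62.65 mm); the cube at (8, 12) does not reach this height (z outside [9, 21]); Taking the union: the regions partially overlap (shared area 235.91 mm²), so the edge portions inside another operand are dropped and the merged outline is re-measured after clipping — boundary = 79.34 mm. So its perimeter = 79.34 mm. Layer 11 is larger (84.46 vs 79.34 mm).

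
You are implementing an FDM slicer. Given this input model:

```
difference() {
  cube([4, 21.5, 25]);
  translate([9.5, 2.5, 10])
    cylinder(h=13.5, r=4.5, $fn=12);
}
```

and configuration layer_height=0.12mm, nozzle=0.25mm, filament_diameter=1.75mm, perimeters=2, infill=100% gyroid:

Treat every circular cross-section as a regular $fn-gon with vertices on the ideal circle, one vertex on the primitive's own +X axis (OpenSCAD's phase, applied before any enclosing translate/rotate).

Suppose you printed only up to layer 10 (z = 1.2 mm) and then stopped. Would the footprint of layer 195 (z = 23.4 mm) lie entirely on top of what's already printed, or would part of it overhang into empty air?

Compare the two slices. At z = 1.2: the 4×21.5 cube contributes its full rectangle (area 86.00 mm²); the cylinder at (9.5, 2.5) does not reach this height (z outside [10, 23.5]); Subtracting the remaining from the first: none of the subtracted shapes is present at this height, so the 4×21.5 cube is unchanged — area = 86.00 mm². At z = 23.4: the cube is present — its section is the full 4×21.5 rectangle (area 86.00 mm²); the r=4.5 cylinder at (9.5, 2.5) contributes a regular 12-gon of circumradius 4.5 (area = (12/2)·4.500²·sin(360°/12) = 60.75 mm²); Subtracting the remaining from the first: starting from the 4×21.5 cube (86.00 mm²), the r=4.5 cylinder at (9.5, 2.5) misses the remaining region (no effect) — area = 86.00 mm². Checking containment: the cross-section at z = 23.4 is a subset of the cross-section at z = 1.2.

entirely on top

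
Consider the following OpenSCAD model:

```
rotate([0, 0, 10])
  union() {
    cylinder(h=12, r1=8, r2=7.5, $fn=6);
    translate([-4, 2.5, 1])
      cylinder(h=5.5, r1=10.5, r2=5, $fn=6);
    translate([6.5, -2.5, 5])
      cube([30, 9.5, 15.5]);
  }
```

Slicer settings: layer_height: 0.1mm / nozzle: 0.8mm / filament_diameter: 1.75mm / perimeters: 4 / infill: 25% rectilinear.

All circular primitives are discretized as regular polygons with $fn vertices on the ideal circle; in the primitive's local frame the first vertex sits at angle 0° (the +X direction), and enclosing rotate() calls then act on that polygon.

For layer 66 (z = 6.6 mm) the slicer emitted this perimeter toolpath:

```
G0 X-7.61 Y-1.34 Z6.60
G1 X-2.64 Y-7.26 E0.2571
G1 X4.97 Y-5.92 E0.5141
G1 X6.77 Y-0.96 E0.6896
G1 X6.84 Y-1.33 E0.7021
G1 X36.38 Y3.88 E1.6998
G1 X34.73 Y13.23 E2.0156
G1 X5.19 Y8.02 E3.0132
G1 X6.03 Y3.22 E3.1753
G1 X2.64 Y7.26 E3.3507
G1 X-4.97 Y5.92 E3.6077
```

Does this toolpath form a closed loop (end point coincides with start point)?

no

Start point (G0): (-7.61, -1.34). End point (last G1): the path does not return to the start — open.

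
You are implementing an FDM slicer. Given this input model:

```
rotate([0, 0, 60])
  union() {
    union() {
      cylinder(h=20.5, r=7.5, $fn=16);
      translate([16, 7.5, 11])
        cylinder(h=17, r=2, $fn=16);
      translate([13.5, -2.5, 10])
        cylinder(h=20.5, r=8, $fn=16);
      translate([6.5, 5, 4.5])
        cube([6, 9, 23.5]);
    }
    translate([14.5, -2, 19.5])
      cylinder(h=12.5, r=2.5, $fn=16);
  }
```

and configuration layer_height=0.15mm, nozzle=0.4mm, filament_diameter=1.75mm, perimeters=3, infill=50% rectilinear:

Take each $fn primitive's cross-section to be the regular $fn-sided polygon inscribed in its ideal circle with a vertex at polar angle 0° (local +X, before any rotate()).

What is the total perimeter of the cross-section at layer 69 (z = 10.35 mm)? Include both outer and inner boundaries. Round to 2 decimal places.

109.66 mm

At z = 10.35 mm: the r=7.5 cylinder gives a regular 16-gon of circumradius 7.5 (constant along its height) (perimeter = 2·16·7.500·sin(180°/16) = 46.82 mm); the cylinder at (16, 7.5) is not intersected at this z (z outside [11, 28]); the r=8 cylinder at (13.5, -2.5) gives a regular 16-gon of circumradius 8 (constant along its height) (perimeter = 2·16·8.000·sin(180°/16) = 49.94 mm); the 6×9 cube at (6.5, 5) contributes its full rectangle (perimeter 30.00 mm); Merging all regions: the regions partially overlap (shared area 7.30 mm²), so the edge portions inside another operand are dropped and the merged outline is re-measured after clipping — boundary = 109.66 mm; the cylinder at (14.5, -2) does not reach this height (z outside [19.5, 32]); Combining (union): only that combined region is present, so the union is just that shape — boundary = 109.66 mm; (whole slice rotated 60° about Z — lengths, areas and connectivity unchanged). Overall, the cross-section is a single solid region. Total boundary length (outer) = 109.66 mm.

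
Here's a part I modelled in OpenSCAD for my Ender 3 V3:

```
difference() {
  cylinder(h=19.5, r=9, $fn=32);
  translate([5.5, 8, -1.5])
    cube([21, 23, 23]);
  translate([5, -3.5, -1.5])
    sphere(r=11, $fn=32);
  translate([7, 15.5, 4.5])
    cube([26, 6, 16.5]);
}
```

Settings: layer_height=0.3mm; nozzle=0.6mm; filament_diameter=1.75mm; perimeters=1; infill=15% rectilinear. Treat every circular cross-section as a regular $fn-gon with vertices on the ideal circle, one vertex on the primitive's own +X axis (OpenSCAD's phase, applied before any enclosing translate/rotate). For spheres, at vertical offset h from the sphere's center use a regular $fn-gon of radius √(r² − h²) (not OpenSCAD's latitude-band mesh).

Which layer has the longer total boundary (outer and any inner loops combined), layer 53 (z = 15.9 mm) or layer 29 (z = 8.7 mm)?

layer 29 (z = 8.7 mm)

Layer 53 (z = 15.9): the cylinder: section is a regular 32-gon, circumradius r=9 (perimeter = 2·32·9.000·sin(180°/32) = 56.46 mm); the cube at (5.5, 8) (footprint 21×23) is included at this height (perimeter 88.00 mm); the sphere at (5, -3.5) does not reach this height (|z−center|=17.400 > r=11); the cube at (7, 15.5) is present — its section is the full 26×6 rectangle (perimeter 64.00 mm); Taking the first minus the rest: starting from the r=9 cylinder, the 21×23 cube at (5.5, 8) misses the remaining region (no effect); the 26×6 cube at (7, 15.5) misses the remaining region (no effect) — boundary = 56.46 mm. So its perimeter = 56.46 mm. Layer 29 (z = 8.7): the r=9 cylinder contributes a regular 32-gon of circumradius 9 (perimeter = 2·32·9.000·sin(180°/32) = 56.46 mm); the cube at (5.5, 8) (footprint 21×23) is included at this height (perimeter 88.00 mm); the r=11 sphere at (5, -3.5) contributes a regular 32-gon of circumradius √(11²−10.2²) = 4.118 (perimeter = 2·32·4.118·sin(180°/32) = 25.83 mm); the cube at (7, 15.5) (footprint 26×6) is included at this height (perimeter 64.00 mm); After the difference (first − rest): starting from the r=9 cylinder, the 21×23 cube at (5.5, 8) misses the remaining region (no effect); the r=11 sphere at (5, -3.5) partially overlaps it — only the 46.67 mm² overlap (of its 52.94 mm²) is removed, clipping the outline; the 26×6 cube at (7, 15.5) misses the remaining region (no effect) — boundary = 66.81 mm. So its perimeter = 66.81 mm. Layer 29 is larger (66.81 vs 56.46 mm).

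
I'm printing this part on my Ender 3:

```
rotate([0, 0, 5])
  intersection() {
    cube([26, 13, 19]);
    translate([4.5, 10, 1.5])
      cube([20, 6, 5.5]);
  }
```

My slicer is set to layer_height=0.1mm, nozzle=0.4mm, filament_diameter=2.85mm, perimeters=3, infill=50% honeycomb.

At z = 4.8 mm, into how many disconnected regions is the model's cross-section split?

1

At z = 4.8 mm: the 26×13 cube contributes its full rectangle; the cube at (4.5, 10) (footprint 20×6) is included at this height; Keeping only the common overlap: the 20×6 cube at (4.5, 10) partially overlaps the 26×13 cube; clipping to the common part keeps 60.00 mm² — 1 connected region; (rotated 5° about Z; rotation is an isometry so areas/perimeters/island counts are preserved). The result has 1 disconnected region.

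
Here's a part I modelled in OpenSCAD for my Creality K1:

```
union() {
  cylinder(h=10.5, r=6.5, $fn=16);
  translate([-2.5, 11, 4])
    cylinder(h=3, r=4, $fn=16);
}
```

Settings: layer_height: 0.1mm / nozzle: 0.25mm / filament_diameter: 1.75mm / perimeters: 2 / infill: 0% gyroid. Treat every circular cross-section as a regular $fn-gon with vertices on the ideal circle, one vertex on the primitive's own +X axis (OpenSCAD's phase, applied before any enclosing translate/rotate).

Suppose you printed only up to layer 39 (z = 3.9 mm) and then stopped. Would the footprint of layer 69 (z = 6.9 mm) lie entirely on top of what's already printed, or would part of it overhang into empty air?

Compare the two slices. At z = 3.9: the r=6.5 cylinder gives a regular 16-gon of circumradius 6.5 (constant along its height) (area = (16/2)·6.500²·sin(360°/16) = 129.35 mm²); the cylinder at (-2.5, 11) is not intersected at this z (z outside [4, 7]); Taking the union: only the r=6.5 cylinder is present, so the union is just that shape — area = 129.35 mm². At z = 6.9: the r=6.5 cylinder gives a regular 16-gon of circumradius 6.5 (constant along its height) (area = (16/2)·6.500²·sin(360°/16) = 129.35 mm²); the cylinder at (-2.5, 11): section is a regular 16-gon, circumradius r=4 (area = (16/2)·4.000²·sin(360°/16) = 48.98 mm²); Combining (union): the 2 present regions are separate (no shared area or edge), so areas and boundary lengths simply add and each stays a separate island — area = 178.33 mm². Checking containment: at z = 6.9 the cross-section extends beyond the z = 3.9 cross-section by about 48.98 mm².

part overhangs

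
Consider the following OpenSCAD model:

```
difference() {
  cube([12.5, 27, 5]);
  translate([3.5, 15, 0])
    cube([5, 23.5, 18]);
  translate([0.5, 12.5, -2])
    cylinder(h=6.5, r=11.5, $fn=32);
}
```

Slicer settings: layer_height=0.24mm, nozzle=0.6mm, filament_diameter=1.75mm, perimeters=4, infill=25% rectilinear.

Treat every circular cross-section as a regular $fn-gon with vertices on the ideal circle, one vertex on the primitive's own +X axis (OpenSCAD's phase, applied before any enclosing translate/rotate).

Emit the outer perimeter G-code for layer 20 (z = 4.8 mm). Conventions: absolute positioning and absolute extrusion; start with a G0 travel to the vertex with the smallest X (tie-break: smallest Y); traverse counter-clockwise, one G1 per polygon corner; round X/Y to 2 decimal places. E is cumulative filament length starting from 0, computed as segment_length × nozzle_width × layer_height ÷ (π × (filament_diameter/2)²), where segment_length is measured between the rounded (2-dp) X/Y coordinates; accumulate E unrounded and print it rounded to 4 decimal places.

At z = 4.8 mm: the 12.5×27 cube contributes its full rectangle; the cube at (3.5, 15) is present — its section is the full 5×23.5 rectangle; the cylinder at (0.5, 12.5) is not intersected at this z (z outside [-2, 4.5]); Subtracting the remaining from the first: starting from the 12.5×27 cube, the 5×23.5 cube at (3.5, 15) partially overlaps it — only the 60.00 mm² overlap (of its 117.50 mm²) is removed, clipping the outline — 1 connected region. The outline is a single polygon with 8 vertices. Extrusion per mm of travel: 0.6 × 0.24 / (π × 0.875²) = 0.059868. Accumulating E over each segment gives final E = 6.1664.

G0 X0.00 Y0.00 Z4.80
G1 X12.50 Y0.00 E0.7484
G1 X12.50 Y27.00 E2.3648
G1 X8.50 Y27.00 E2.6043
G1 X8.50 Y15.00 E3.3227
G1 X3.50 Y15.00 E3.6220
G1 X3.50 Y27.00 E4.3404
G1 X0.00 Y27.00 E4.5500
G1 X0.00 Y0.00 E6.1664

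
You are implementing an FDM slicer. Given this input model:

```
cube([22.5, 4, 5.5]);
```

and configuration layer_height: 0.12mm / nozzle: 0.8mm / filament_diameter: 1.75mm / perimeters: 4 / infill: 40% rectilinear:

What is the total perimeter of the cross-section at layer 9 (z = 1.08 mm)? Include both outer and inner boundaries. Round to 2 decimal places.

At z = 1.08 mm: the cube is present — its section is the full 22.5×4 rectangle (perimeter 53.00 mm). Overall, the cross-section is a single solid region. Total boundary length (outer) = 53.00 mm.

53.00 mm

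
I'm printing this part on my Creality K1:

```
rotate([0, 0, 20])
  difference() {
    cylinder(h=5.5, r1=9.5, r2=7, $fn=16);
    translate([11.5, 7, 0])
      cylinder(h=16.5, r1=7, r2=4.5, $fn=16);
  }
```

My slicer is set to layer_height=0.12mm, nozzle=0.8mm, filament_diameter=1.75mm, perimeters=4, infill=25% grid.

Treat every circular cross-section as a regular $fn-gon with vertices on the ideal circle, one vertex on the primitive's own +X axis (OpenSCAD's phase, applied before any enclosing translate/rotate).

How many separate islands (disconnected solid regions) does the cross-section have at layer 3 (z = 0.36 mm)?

At z = 0.36 mm: the cone (r1=9.5→r2=7) has section circumradius 9.336 here — a regular 16-gon; the cone at (11.5, 7) contributes a regular 16-gon of circumradius 6.945 (interpolated between r1=7 and r2=4.5 at t=0.022); Taking the first minus the rest: starting from the cone, the cone at (11.5, 7) partially overlaps it — only the 15.31 mm² overlap (of its 147.68 mm²) is removed, clipping the outline — 1 connected region; (whole slice rotated 20° about Z — lengths, areas and connectivity unchanged). Overall, the cross-section is a single solid region. Island count = 1.

1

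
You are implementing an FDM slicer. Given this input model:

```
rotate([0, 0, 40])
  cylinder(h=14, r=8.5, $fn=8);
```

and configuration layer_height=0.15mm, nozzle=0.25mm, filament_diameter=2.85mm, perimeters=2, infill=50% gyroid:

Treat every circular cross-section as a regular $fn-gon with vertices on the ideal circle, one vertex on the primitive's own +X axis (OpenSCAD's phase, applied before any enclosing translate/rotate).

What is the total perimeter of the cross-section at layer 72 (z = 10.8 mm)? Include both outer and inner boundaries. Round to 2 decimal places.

52.04 mm

At z = 10.8 mm: the r=8.5 cylinder contributes a regular 8-gon of circumradius 8.5 (perimeter = 2·8·8.500·sin(180°/8) = 52.04 mm); (whole slice rotated 40° about Z — lengths, areas and connectivity unchanged). Overall, the cross-section is a single solid region. Total boundary length (outer) = 52.04 mm.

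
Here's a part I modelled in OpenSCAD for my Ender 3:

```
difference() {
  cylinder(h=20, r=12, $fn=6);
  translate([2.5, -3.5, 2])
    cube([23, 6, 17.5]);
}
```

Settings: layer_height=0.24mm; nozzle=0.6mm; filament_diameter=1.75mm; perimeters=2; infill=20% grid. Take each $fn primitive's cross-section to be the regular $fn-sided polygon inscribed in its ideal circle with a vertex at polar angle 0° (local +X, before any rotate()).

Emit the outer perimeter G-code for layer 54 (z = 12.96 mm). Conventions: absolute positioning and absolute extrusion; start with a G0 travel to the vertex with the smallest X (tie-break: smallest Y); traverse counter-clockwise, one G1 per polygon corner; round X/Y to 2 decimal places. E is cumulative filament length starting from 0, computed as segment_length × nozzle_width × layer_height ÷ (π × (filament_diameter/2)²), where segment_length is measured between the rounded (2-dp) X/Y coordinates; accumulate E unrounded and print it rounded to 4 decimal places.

At z = 12.96 mm: the r=12 cylinder gives a regular 6-gon of circumradius 12 (constant along its height); the cube at (2.5, -3.5) (footprint 23×6) is included at this height; Taking the first minus the rest: starting from the r=12 cylinder, the 23×6 cube at (2.5, -3.5) partially overlaps it — only the 51.66 mm² overlap (of its 138.00 mm²) is removed, clipping the outline — 1 connected region. The outline is a single polygon with 9 vertices. Extrusion per mm of travel: 0.6 × 0.24 / (π × 0.875²) = 0.059868. Accumulating E over each segment gives final E = 5.1849.

G0 X-12.00 Y0.00 Z12.96
G1 X-6.00 Y-10.39 E0.7183
G1 X6.00 Y-10.39 E1.4367
G1 X9.98 Y-3.50 E1.9131
G1 X2.50 Y-3.50 E2.3609
G1 X2.50 Y2.50 E2.7201
G1 X10.56 Y2.50 E3.2026
G1 X6.00 Y10.39 E3.7482
G1 X-6.00 Y10.39 E4.4666
G1 X-12.00 Y0.00 E5.1849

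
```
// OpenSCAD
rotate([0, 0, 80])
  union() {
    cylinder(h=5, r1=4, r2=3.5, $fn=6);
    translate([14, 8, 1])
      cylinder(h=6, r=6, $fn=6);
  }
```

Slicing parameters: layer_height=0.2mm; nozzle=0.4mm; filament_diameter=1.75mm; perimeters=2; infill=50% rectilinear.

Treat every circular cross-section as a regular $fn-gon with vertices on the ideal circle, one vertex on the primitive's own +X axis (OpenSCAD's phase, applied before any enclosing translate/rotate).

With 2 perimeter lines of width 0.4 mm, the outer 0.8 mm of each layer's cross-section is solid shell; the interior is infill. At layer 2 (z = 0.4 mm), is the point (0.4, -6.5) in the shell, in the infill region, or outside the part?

At z = 0.4 mm: the cone: at t=0.080 of its height the radius interpolates to r₁+(r₂−r₁)t = 3.960, giving a regular 6-gon of that circumradius; the cylinder at (14, 8) does not reach this height (z outside [1, 7]); Merging all regions: only the cone is present, so the union is just that shape — 1 connected region; (rotated 80° about Z; rotation is an isometry so areas/perimeters/island counts are preserved). Overall, the cross-section is a single solid region. Undo the 80° rotation: the query point maps to (-6.332, -1.523) in the un-rotated model frame. The nearest boundary edge runs (-3.96, 0.00)→(-1.98, -3.43); distance from the point to it = 2.82 mm. The point is not inside any of the regions above, so it lies outside the cross-section (2.82 mm from the nearest boundary).

outside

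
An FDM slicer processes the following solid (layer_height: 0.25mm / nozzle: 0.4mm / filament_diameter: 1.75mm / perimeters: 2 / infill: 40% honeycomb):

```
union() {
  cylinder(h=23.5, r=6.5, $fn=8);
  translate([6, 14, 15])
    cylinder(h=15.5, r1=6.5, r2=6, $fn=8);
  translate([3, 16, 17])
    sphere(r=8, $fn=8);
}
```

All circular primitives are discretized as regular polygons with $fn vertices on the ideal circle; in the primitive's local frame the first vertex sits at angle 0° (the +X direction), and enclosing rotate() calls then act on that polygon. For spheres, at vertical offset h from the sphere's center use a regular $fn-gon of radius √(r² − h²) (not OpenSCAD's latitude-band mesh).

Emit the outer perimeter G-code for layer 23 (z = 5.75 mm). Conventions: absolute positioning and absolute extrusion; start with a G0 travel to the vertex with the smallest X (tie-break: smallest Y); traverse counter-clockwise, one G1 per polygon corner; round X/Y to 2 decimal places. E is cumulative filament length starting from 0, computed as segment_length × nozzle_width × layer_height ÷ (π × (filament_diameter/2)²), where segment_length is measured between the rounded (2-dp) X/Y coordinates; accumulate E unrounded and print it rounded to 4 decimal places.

G0 X-6.50 Y0.00 Z5.75
G1 X-4.60 Y-4.60 E0.2069
G1 X0.00 Y-6.50 E0.4138
G1 X4.60 Y-4.60 E0.6208
G1 X6.50 Y0.00 E0.8277
G1 X4.60 Y4.60 E1.0346
G1 X0.00 Y6.50 E1.2415
G1 X-4.60 Y4.60 E1.4484
G1 X-6.50 Y0.00 E1.6553

At z = 5.75 mm: the r=6.5 cylinder contributes a regular 8-gon of circumradius 6.5; the cone at (6, 14) is absent (z outside [15, 30.5]); the sphere at (3, 16) is absent (|z−center|=11.250 > r=8); Combining (union): only the r=6.5 cylinder is present, so the union is just that shape — 1 connected region. The outline is a single polygon with 8 vertices. Extrusion per mm of travel: 0.4 × 0.25 / (π × 0.875²) = 0.041575. Accumulating E over each segment gives final E = 1.6553.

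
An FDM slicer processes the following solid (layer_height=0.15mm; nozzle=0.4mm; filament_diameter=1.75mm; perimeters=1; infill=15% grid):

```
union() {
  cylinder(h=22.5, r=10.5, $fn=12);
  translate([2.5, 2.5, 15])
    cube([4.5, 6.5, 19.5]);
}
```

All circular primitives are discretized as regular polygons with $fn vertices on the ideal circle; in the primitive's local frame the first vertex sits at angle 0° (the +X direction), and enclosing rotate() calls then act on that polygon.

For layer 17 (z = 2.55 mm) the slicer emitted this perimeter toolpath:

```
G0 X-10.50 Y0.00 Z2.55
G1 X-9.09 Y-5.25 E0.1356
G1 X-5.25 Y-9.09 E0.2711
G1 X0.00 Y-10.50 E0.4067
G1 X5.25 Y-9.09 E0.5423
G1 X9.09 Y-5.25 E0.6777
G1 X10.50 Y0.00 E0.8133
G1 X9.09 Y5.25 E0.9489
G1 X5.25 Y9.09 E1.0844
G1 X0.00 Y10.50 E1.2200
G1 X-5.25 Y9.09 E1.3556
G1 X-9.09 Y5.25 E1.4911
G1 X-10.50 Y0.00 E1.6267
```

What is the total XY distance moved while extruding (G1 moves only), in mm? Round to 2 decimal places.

65.21 mm

Sum the Euclidean lengths of each G1 segment: total = 65.21 mm.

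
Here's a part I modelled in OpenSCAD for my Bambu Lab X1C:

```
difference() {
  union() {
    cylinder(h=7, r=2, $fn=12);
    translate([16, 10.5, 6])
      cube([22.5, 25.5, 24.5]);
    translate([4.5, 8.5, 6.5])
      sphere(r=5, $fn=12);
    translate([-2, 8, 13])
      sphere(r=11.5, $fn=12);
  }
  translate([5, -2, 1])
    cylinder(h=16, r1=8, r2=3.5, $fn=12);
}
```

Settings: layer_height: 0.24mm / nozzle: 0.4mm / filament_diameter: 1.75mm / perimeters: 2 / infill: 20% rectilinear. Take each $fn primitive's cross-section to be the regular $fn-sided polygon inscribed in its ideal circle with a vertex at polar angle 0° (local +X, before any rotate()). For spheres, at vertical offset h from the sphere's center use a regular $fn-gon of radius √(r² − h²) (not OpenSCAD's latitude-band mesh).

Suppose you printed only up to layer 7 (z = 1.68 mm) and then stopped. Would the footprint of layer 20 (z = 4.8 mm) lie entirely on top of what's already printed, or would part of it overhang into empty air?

Compare the two slices. At z = 1.68: the r=2 cylinder contributes a regular 12-gon of circumradius 2 (area = (12/2)·2.000²·sin(360°/12) = 12.00 mm²); the cube at (16, 10.5) does not reach this height (z outside [6, 30.5]); the r=5 sphere at (4.5, 8.5) slices to a regular 12-gon of circumradius 1.330 (√(r²−h²) with h=4.82 from center) (area = (12/2)·1.330²·sin(360°/12) = 5.30 mm²); the r=11.5 sphere at (-2, 8) contributes a regular 12-gon of circumradius √(11.5²−11.32²) = 2.027 (area = (12/2)·2.027²·sin(360°/12) = 12.32 mm²); Combining (union): the 3 present regions are separate (no shared area or edge), so areas and boundary lengths simply add and each stays a separate island — area = 29.63 mm²; the cone at (5, -2) (r1=8→r2=3.5) has section circumradius 7.809 here — a regular 12-gon (area = (12/2)·7.809²·sin(360°/12) = 182.93 mm²); Taking the first minus the rest: starting from the result so far (29.63 mm²), the cone at (5, -2) partially overlaps it — only the 12.00 mm² overlap (of its 182.93 mm²) is removed, clipping the outline — area = 17.63 mm². At z = 4.8: the r=2 cylinder gives a regular 12-gon of circumradius 2 (constant along its height) (area = (12/2)·2.000²·sin(360°/12) = 12.00 mm²); the cube at (16, 10.5) is not intersected at this z (z outside [6, 30.5]); the r=5 sphere at (4.5, 8.5) contributes a regular 12-gon of circumradius √(5²−1.7²) = 4.702 (area = (12/2)·4.702²·sin(360°/12) = 66.33 mm²); the r=11.5 sphere at (-2, 8) slices to a regular 12-gon of circumradius 8.063 (√(r²−h²) with h=8.2 from center) (area = (12/2)·8.063²·sin(360°/12) = 195.03 mm²); Taking the union: the regions partially overlap — summed areas 273.36 mm² minus the doubly-counted overlap 45.63 mm² gives 227.73 mm² — area = 227.73 mm²; the cone at (5, -2) (r1=8→r2=3.5) has section circumradius 6.931 here — a regular 12-gon (area = (12/2)·6.931²·sin(360°/12) = 144.13 mm²); After the difference (first − rest): starting from the result so far (227.73 mm²), the cone at (5, -2) partially overlaps it — only the 21.72 mm² overlap (of its 144.13 mm²) is removed, clipping the outline — area = 206.02 mm². Checking containment: at z = 4.8 the cross-section extends beyond the z = 1.68 cross-section by about 188.39 mm².

part overhangs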